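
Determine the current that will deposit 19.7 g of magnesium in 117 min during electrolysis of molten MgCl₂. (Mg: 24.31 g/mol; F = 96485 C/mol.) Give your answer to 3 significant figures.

22.3 A

n(Mg) = 19.7 / 24.31 = 0.8104 mol
Mg²⁺ + 2e⁻ → Mg, so n(e⁻) = 2 × 0.8104 = 1.621 mol
Q = 1.621 × 96485 = 1.564×10^5 C
I = Q / t = 1.564×10^5 / 7020 s = 22.3 A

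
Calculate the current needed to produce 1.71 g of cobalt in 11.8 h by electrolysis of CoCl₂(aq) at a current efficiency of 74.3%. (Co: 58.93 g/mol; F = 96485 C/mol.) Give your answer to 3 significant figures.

0.177 A

n(Co) = 1.71 / 58.93 = 0.02902 mol
Co²⁺ + 2e⁻ → Co, so n(e⁻) = 2 × 0.02902 = 0.05804 mol
Q = 0.05804 × 96485 / 0.743 = 7537 C
I = Q / t = 7537 / 42480 s = 0.177 A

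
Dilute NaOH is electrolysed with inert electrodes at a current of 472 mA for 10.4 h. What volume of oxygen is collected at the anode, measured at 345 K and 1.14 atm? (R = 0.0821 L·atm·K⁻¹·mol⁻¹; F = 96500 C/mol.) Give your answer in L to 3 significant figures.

Charge passed = 0.472 × 37440 = 17670 C
n(e⁻) = 17670 / 96500 = 0.1831 mol
2H₂O → O₂ + 4H⁺ + 4e⁻, so n(O₂) = 0.1831 / 4 = 0.04578 mol
V = nRT/P = 0.04578 × 0.0821 × 345 / 1.14 = 1.137 L

1.14 L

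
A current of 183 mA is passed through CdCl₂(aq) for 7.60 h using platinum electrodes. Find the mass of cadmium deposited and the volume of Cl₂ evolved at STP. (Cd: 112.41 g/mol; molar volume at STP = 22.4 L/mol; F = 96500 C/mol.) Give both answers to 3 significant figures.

Q = 0.183 × 27360 = 5007 C; n(e⁻) = 5007 / 96500 = 0.05189 mol
Cathode: Cd²⁺ + 2e⁻ → Cd → n(Cd) = 0.05189/2 = 0.02595 mol → 2.92 g
Anode: 2Cl⁻ → Cl₂ + 2e⁻ → n(Cl₂) = 0.05189/2 = 0.02595 mol → 0.581 L

2.92 g Cd; 0.581 L Cl₂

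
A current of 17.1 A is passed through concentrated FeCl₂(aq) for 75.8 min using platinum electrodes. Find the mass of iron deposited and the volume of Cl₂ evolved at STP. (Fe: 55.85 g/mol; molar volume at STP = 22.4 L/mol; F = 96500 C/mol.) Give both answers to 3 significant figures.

22.5 g Fe; 9.03 L Cl₂

Q = 17.1 × 4548 = 77770 C; n(e⁻) = 77770 / 96500 = 0.8059 mol
Cathode: Fe²⁺ + 2e⁻ → Fe → n(Fe) = 0.8059/2 = 0.4030 mol → 22.5 g
Anode: 2Cl⁻ → Cl₂ + 2e⁻ → n(Cl₂) = 0.8059/2 = 0.4030 mol → 9.03 L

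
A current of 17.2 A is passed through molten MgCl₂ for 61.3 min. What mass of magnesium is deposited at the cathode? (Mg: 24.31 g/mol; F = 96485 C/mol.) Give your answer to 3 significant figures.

Charge passed = 17.2 × 3678 = 63260 C
Moles of electrons = 63260 / 96485 = 0.6556 mol
Mg²⁺ + 2e⁻ → Mg, so n(Mg) = 0.6556 / 2 = 0.3278 mol
m = 0.3278 × 24.31 = 7.97 g

7.97 g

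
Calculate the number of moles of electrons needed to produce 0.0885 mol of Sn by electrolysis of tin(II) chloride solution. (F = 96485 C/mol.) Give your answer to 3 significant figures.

Sn²⁺ + 2e⁻ → Sn, so n(e⁻) = 2 × 0.0885 = 0.1770 mol

0.177 mol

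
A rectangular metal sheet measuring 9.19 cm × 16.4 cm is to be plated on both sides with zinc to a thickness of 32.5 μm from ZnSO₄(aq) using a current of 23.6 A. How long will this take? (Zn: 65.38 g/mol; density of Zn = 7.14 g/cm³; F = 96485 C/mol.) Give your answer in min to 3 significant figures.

Plated area = 2 × 9.19 × 16.4 = 301.4 cm²
Volume = 301.4 × 32.5×10⁻⁴ cm = 0.9796 cm³
m(Zn) = 0.9796 × 7.14 = 6.994 g
n(Zn) = 6.994 / 65.38 = 0.1070 mol; n(e⁻) = 2 × 0.1070 = 0.2140 mol
Q = 0.2140 × 96485 = 20650 C
t = 20650 / 23.6 = 875.0 s = 14.6 min

14.6 min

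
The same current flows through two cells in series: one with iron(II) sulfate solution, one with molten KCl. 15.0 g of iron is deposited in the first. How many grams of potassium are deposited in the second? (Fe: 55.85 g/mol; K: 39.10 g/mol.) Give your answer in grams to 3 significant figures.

21.0 g

n(Fe) = 15.0 / 55.85 = 0.2686 mol
Fe²⁺ + 2e⁻ → Fe, so n(e⁻) = 2 × 0.2686 = 0.5372 mol
The cells are in series, so the same charge (and hence the same n(e⁻) = 0.5372 mol) passes through both.
K⁺ + e⁻ → K, so n(K) = 0.5372 mol
m(K) = 0.5372 × 39.10 = 21.0 g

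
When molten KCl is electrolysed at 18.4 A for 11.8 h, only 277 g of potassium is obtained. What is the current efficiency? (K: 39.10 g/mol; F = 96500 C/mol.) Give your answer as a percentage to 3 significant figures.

87.5%

Q = 18.4 × 42480 = 7.816×10^5 C
n(e⁻) = 7.816×10^5 / 96500 = 8.099 mol
K⁺ + e⁻ → K, so theoretical n(K) = 8.099 mol → 316.7 g
Efficiency = 277 / 316.7 = 0.8746 = 87.5%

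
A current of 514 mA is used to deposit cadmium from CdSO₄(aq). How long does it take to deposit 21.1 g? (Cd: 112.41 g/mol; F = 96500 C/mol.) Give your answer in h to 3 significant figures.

19.6 h

n(Cd) = 21.1 / 112.41 = 0.1877 mol
Cd²⁺ + 2e⁻ → Cd, so n(e⁻) = 2 × 0.1877 = 0.3754 mol
Q = 0.3754 × 96500 = 36230 C
t = Q / I = 36230 / 0.514 = 70490 s = 19.6 h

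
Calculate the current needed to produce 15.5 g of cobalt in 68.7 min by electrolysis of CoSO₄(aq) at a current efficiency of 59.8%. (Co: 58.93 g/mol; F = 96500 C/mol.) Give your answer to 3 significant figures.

20.6 A

n(Co) = 15.5 / 58.93 = 0.2630 mol
Co²⁺ + 2e⁻ → Co, so n(e⁻) = 2 × 0.2630 = 0.5260 mol
Q = 0.5260 × 96500 / 0.598 = 84880 C
I = Q / t = 84880 / 4122 s = 20.6 A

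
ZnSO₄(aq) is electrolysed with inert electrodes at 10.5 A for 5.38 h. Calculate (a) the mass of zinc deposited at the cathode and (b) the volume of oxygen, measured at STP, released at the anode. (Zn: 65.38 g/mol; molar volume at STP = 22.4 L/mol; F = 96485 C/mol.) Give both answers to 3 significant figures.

Q = 10.5 × 19368 = 2.034×10^5 C; n(e⁻) = 2.034×10^5 / 96485 = 2.108 mol
Cathode: Zn²⁺ + 2e⁻ → Zn → n(Zn) = 2.108/2 = 1.054 mol → 68.9 g
Anode: 2H₂O → O₂ + 4H⁺ + 4e⁻ → n(O₂) = 2.108/4 = 0.5270 mol → 11.8 L

68.9 g Zn; 11.8 L O₂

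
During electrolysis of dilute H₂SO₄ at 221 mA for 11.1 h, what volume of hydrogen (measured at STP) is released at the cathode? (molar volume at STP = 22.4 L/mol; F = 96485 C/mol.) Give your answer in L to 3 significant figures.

Q = 0.221 A × 39960 s = 8831 C
n(e⁻) = Q/F = 8831/96485 = 0.09153 mol
2H⁺ + 2e⁻ → H₂, so n(H₂) = 0.09153 / 2 = 0.04577 mol
V = 0.04577 × 22.4 = 1.025 L

1.03 L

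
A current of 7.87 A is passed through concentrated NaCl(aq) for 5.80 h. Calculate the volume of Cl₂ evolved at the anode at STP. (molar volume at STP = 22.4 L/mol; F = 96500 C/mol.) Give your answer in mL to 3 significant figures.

19100 mL

Q = 7.87 A × 20880 s = 1.643×10^5 C
n(e⁻) = 1.643×10^5 / 96500 = 1.703 mol
2Cl⁻ → Cl₂ + 2e⁻, so n(Cl₂) = 1.703 / 2 = 0.8515 mol
V = 0.8515 × 22.4 = 19.07 L
= 19100 mL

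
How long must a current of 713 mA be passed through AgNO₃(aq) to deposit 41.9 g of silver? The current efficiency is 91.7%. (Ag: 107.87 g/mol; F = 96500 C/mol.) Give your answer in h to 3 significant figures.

n(Ag) = 41.9 / 107.87 = 0.3884 mol
Ag⁺ + e⁻ → Ag, so n(e⁻) = 0.3884 mol
Q = 0.3884 × 96500 / 0.917 = 40870 C
t = Q / I = 40870 / 0.713 = 57320 s = 15.9 h

15.9 h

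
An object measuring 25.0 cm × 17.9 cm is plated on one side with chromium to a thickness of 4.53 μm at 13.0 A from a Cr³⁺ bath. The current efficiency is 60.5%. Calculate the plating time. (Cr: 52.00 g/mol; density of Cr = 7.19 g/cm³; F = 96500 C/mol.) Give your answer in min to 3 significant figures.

Plated area = 25.0 × 17.9 = 447.5 cm²
Volume = 447.5 × 4.53×10⁻⁴ cm = 0.2027 cm³
m(Cr) = 0.2027 × 7.19 = 1.457 g
n(Cr) = 1.457 / 52.00 = 0.02802 mol; n(e⁻) = 3 × 0.02802 = 0.08406 mol
Q = 0.08406 × 96500 / 0.605 = 13410 C
t = 13410 / 13.0 = 1032 s = 17.2 min

17.2 min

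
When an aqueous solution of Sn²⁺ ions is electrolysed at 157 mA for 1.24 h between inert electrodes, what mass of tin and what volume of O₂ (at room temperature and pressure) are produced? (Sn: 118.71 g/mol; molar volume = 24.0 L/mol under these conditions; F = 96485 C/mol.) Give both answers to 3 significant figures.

Q = 0.157 × 4464 = 700.8 C; n(e⁻) = 700.8 / 96485 = 0.007263 mol
Cathode: Sn²⁺ + 2e⁻ → Sn → n(Sn) = 0.007263/2 = 0.003632 mol → 0.431 g
Anode: 2H₂O → O₂ + 4H⁺ + 4e⁻ → n(O₂) = 0.007263/4 = 0.001816 mol → 0.0436 L

0.431 g Sn; 0.0436 L O₂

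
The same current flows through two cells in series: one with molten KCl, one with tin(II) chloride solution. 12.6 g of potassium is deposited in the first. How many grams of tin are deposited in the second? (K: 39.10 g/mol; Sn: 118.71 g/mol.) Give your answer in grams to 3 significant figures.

n(K) = 12.6 / 39.10 = 0.3223 mol
K⁺ + e⁻ → K, so n(e⁻) = 0.3223 mol
The cells are in series, so the same charge (and hence the same n(e⁻) = 0.3223 mol) passes through both.
Sn²⁺ + 2e⁻ → Sn, so n(Sn) = 0.3223 / 2 = 0.1612 mol
m(Sn) = 0.1612 × 118.71 = 19.1 g

19.1 g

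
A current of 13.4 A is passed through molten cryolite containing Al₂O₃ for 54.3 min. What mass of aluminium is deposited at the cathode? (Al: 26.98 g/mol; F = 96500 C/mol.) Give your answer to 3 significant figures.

Q = 13.4 A × 3258 s = 43660 C
n(e⁻) = Q/F = 43660/96500 = 0.4524 mol
Al³⁺ + 3e⁻ → Al, so n(Al) = 0.4524 / 3 = 0.1508 mol
m = 0.1508 × 26.98 = 4.07 g

4.07 g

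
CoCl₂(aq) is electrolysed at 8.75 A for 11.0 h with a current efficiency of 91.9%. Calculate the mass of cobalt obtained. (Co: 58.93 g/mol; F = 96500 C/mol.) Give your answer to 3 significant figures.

97.2 g

Q = 8.75 × 39600 = 3.465×10^5 C
n(e⁻) = 3.465×10^5 / 96500 = 3.591 mol
Co²⁺ + 2e⁻ → Co, so theoretical m(Co) = 1.796 × 58.93 = 105.8 g
Actual mass = 91.9% × 105.8 = 97.2 g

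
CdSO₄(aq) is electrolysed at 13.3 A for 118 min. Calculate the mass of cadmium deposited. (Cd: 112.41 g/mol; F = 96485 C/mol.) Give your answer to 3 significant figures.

Q = It = 13.3 × 7080 = 94160 C
n(e⁻) = 94160 / 96485 = 0.9759 mol
Cd²⁺ + 2e⁻ → Cd, so n(Cd) = 0.9759 / 2 = 0.4880 mol
m = 0.4880 × 112.41 = 54.9 g

54.9 g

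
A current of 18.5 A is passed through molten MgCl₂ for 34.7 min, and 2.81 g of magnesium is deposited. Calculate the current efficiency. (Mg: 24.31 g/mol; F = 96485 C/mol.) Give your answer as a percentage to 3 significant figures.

57.9%

Q = 18.5 × 2082 = 38520 C
n(e⁻) = 38520 / 96485 = 0.3992 mol
Mg²⁺ + 2e⁻ → Mg, so theoretical n(Mg) = 0.1996 mol → 4.852 g
Efficiency = 2.81 / 4.852 = 0.5791 = 57.9%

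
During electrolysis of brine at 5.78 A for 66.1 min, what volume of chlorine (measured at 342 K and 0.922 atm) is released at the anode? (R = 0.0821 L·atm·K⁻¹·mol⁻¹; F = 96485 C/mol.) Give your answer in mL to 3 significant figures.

3620 mL

Q = It = 5.78 × 3966 = 22920 C
n(e⁻) = 22920 / 96485 = 0.2375 mol
2Cl⁻ → Cl₂ + 2e⁻, so n(Cl₂) = 0.2375 / 2 = 0.1188 mol
V = nRT/P = 0.1188 × 0.0821 × 342 / 0.922 = 3.618 L
= 3620 mL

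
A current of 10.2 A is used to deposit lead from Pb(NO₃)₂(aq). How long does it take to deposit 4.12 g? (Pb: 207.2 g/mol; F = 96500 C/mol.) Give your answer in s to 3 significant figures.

n(Pb) = 4.12 / 207.2 = 0.01988 mol
Pb²⁺ + 2e⁻ → Pb, so n(e⁻) = 2 × 0.01988 = 0.03976 mol
Q = 0.03976 × 96500 = 3837 C
t = Q / I = 3837 / 10.2 = 376.2 s

376 s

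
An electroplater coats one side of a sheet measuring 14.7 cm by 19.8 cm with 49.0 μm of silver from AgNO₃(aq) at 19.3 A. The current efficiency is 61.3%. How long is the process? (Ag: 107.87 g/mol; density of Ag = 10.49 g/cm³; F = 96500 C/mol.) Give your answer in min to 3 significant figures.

18.9 min

Plated area = 14.7 × 19.8 = 291.1 cm²
Volume = 291.1 × 49.0×10⁻⁴ cm = 1.426 cm³
m(Ag) = 1.426 × 10.49 = 14.96 g
n(Ag) = 14.96 / 107.87 = 0.1387 mol; n(e⁻) = 0.1387 mol
Q = 0.1387 × 96500 / 0.613 = 21830 C
t = 21830 / 19.3 = 1131 s = 18.9 min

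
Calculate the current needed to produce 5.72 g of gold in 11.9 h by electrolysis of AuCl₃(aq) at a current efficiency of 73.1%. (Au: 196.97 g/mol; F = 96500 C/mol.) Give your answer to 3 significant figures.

0.268 A

n(Au) = 5.72 / 196.97 = 0.02904 mol
Au³⁺ + 3e⁻ → Au, so n(e⁻) = 3 × 0.02904 = 0.08712 mol
Q = 0.08712 × 96500 / 0.731 = 11500 C
I = Q / t = 11500 / 42840 s = 0.268 A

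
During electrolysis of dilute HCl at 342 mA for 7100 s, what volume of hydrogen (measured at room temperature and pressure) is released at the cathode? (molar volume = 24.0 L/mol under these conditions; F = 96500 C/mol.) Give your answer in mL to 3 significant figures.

302 mL

Charge passed = 0.342 × 7100 = 2428 C
Moles of electrons = 2428 / 96500 = 0.02516 mol
2H⁺ + 2e⁻ → H₂, so n(H₂) = 0.02516 / 2 = 0.01258 mol
V = 0.01258 × 24.0 = 0.3019 L
= 302 mL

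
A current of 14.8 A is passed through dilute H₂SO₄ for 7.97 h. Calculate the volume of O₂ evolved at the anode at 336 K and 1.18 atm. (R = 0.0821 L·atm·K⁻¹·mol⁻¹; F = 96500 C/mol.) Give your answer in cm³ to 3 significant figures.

Charge passed = 14.8 × 28692 = 4.246×10^5 C
Moles of electrons = 4.246×10^5 / 96500 = 4.400 mol
2H₂O → O₂ + 4H⁺ + 4e⁻, so n(O₂) = 4.400 / 4 = 1.100 mol
V = nRT/P = 1.100 × 0.0821 × 336 / 1.18 = 25.72 L
= 25700 cm³

25700 cm³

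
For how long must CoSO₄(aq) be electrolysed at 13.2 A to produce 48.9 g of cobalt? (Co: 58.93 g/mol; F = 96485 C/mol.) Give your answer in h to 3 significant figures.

3.37 h

n(Co) = 48.9 / 58.93 = 0.8298 mol
Co²⁺ + 2e⁻ → Co, so n(e⁻) = 2 × 0.8298 = 1.660 mol
Q = 1.660 × 96485 = 1.602×10^5 C
t = Q / I = 1.602×10^5 / 13.2 = 12140 s = 3.37 h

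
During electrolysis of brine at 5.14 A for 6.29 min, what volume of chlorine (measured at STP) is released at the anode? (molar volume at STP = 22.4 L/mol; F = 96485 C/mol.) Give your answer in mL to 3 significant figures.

225 mL

Q = It = 5.14 × 377.4 = 1940 C
n(e⁻) = 1940 / 96485 = 0.02011 mol
2Cl⁻ → Cl₂ + 2e⁻, so n(Cl₂) = 0.02011 / 2 = 0.01006 mol
V = 0.01006 × 22.4 = 0.2253 L
= 225 mL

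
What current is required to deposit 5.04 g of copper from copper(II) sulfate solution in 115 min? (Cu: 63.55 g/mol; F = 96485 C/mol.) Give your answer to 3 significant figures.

2.22 A

n(Cu) = 5.04 / 63.55 = 0.07931 mol
Cu²⁺ + 2e⁻ → Cu, so n(e⁻) = 2 × 0.07931 = 0.1586 mol
Q = 0.1586 × 96485 = 15300 C
I = Q / t = 15300 / 6900 s = 2.22 A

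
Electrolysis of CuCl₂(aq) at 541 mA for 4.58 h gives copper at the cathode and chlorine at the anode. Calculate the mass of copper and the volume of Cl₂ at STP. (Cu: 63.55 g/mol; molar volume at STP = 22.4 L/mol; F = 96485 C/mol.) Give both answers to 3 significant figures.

2.94 g Cu; 1.04 L Cl₂

Q = 0.541 × 16488 = 8920 C; n(e⁻) = 8920 / 96485 = 0.09245 mol
Cathode: Cu²⁺ + 2e⁻ → Cu → n(Cu) = 0.09245/2 = 0.04623 mol → 2.94 g
Anode: 2Cl⁻ → Cl₂ + 2e⁻ → n(Cl₂) = 0.09245/2 = 0.04623 mol → 1.04 L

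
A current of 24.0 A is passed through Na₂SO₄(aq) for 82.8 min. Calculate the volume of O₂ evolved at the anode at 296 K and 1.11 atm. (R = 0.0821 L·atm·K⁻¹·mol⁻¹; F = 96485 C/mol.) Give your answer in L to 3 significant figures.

Charge passed = 24.0 × 4968 = 1.192×10^5 C
n(e⁻) = Q/F = 1.192×10^5/96485 = 1.235 mol
2H₂O → O₂ + 4H⁺ + 4e⁻, so n(O₂) = 1.235 / 4 = 0.3088 mol
V = nRT/P = 0.3088 × 0.0821 × 296 / 1.11 = 6.761 L

6.76 L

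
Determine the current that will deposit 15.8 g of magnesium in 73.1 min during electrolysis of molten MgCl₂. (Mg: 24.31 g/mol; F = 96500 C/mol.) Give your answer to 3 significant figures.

n(Mg) = 15.8 / 24.31 = 0.6499 mol
Mg²⁺ + 2e⁻ → Mg, so n(e⁻) = 2 × 0.6499 = 1.300 mol
Q = 1.300 × 96500 = 1.255×10^5 C
I = Q / t = 1.255×10^5 / 4386 s = 28.6 A

28.6 A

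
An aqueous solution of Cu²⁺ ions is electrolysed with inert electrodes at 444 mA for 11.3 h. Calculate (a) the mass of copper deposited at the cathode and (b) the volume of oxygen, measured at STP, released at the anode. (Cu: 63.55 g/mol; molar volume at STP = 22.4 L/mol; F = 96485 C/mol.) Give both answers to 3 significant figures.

Q = 0.444 × 40680 = 18060 C; n(e⁻) = 18060 / 96485 = 0.1872 mol
Cathode: Cu²⁺ + 2e⁻ → Cu → n(Cu) = 0.1872/2 = 0.09360 mol → 5.95 g
Anode: 2H₂O → O₂ + 4H⁺ + 4e⁻ → n(O₂) = 0.1872/4 = 0.04680 mol → 1.05 L

5.95 g Cu; 1.05 L O₂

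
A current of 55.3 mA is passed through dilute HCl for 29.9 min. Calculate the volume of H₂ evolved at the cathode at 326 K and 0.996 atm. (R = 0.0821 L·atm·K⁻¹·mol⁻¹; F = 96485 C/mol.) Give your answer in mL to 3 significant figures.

13.8 mL

Q = It = 0.0553 × 1794 = 99.21 C
Moles of electrons = 99.21 / 96485 = 0.001028 mol
2H⁺ + 2e⁻ → H₂, so n(H₂) = 0.001028 / 2 = 5.140×10^-4 mol
V = nRT/P = 5.140×10^-4 × 0.0821 × 326 / 0.996 = 0.01381 L
= 13.8 mL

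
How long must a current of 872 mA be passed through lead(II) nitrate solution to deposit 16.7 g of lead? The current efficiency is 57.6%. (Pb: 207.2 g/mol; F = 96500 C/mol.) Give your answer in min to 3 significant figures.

516 min

n(Pb) = 16.7 / 207.2 = 0.08060 mol
Pb²⁺ + 2e⁻ → Pb, so n(e⁻) = 2 × 0.08060 = 0.1612 mol
Q = 0.1612 × 96500 / 0.576 = 27010 C
t = Q / I = 27010 / 0.872 = 30970 s = 516 min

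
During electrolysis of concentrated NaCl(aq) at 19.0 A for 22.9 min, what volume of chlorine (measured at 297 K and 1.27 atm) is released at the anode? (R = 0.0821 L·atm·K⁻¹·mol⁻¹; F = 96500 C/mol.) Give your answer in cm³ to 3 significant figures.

Q = It = 19.0 × 1374 = 26110 C
n(e⁻) = 26110 / 96500 = 0.2706 mol
2Cl⁻ → Cl₂ + 2e⁻, so n(Cl₂) = 0.2706 / 2 = 0.1353 mol
V = nRT/P = 0.1353 × 0.0821 × 297 / 1.27 = 2.598 L
= 2600 cm³

2600 cm³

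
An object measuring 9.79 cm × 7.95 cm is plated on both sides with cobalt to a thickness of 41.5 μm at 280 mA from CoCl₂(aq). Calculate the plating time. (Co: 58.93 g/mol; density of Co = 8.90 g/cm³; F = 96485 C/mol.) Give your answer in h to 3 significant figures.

Plated area = 2 × 9.79 × 7.95 = 155.7 cm²
Volume = 155.7 × 41.5×10⁻⁴ cm = 0.6462 cm³
m(Co) = 0.6462 × 8.90 = 5.751 g
n(Co) = 5.751 / 58.93 = 0.09759 mol; n(e⁻) = 2 × 0.09759 = 0.1952 mol
Q = 0.1952 × 96485 = 18830 C
t = 18830 / 0.280 = 67250 s = 18.7 h

18.7 h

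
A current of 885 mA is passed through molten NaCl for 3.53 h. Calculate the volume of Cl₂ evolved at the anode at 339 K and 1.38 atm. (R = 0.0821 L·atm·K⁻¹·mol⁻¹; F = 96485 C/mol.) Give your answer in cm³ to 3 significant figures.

1180 cm³

Q = It = 0.885 × 12708 = 11250 C
n(e⁻) = Q/F = 11250/96485 = 0.1166 mol
2Cl⁻ → Cl₂ + 2e⁻, so n(Cl₂) = 0.1166 / 2 = 0.05830 mol
V = nRT/P = 0.05830 × 0.0821 × 339 / 1.38 = 1.176 L
= 1180 cm³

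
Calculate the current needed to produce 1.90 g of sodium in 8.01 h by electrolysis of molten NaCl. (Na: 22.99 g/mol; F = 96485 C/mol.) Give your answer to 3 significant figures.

0.277 A

n(Na) = 1.90 / 22.99 = 0.08264 mol
Na⁺ + e⁻ → Na, so n(e⁻) = 0.08264 mol
Q = 0.08264 × 96485 = 7974 C
I = Q / t = 7974 / 28836 s = 0.277 A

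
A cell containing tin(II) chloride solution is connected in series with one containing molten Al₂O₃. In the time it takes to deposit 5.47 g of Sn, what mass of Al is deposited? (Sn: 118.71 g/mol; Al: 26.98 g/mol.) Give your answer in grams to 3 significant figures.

0.829 g

n(Sn) = 5.47 / 118.71 = 0.04608 mol
Sn²⁺ + 2e⁻ → Sn, so n(e⁻) = 2 × 0.04608 = 0.09216 mol
Same current for the same time ⇒ same n(e⁻) = 0.09216 mol in both cells.
Al³⁺ + 3e⁻ → Al, so n(Al) = 0.09216 / 3 = 0.03072 mol
m(Al) = 0.03072 × 26.98 = 0.829 g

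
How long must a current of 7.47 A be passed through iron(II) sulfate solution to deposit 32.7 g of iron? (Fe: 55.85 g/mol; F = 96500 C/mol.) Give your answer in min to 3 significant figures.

252 min

n(Fe) = 32.7 / 55.85 = 0.5855 mol
Fe²⁺ + 2e⁻ → Fe, so n(e⁻) = 2 × 0.5855 = 1.171 mol
Q = 1.171 × 96500 = 1.130×10^5 C
t = Q / I = 1.130×10^5 / 7.47 = 15130 s = 252 min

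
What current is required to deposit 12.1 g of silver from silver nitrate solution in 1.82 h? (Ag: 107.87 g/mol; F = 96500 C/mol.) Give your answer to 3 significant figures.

1.65 A

n(Ag) = 12.1 / 107.87 = 0.1122 mol
Ag⁺ + e⁻ → Ag, so n(e⁻) = 0.1122 mol
Q = 0.1122 × 96500 = 10830 C
I = Q / t = 10830 / 6552 s = 1.65 A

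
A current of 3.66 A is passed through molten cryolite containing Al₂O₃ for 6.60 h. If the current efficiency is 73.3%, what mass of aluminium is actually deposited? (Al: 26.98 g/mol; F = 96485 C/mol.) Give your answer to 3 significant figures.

5.94 g

Q = 3.66 × 23760 = 86960 C
n(e⁻) = 86960 / 96485 = 0.9013 mol
Al³⁺ + 3e⁻ → Al, so theoretical m(Al) = 0.3004 × 26.98 = 8.105 g
Actual mass = 73.3% × 8.105 = 5.94 g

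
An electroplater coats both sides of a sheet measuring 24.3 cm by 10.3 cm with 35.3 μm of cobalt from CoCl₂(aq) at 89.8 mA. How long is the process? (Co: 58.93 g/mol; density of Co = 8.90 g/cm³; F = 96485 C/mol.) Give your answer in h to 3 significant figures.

159 h

Plated area = 2 × 24.3 × 10.3 = 500.6 cm²
Volume = 500.6 × 35.3×10⁻⁴ cm = 1.767 cm³
m(Co) = 1.767 × 8.90 = 15.73 g
n(Co) = 15.73 / 58.93 = 0.2669 mol; n(e⁻) = 2 × 0.2669 = 0.5338 mol
Q = 0.5338 × 96485 = 51500 C
t = 51500 / 0.0898 = 5.735×10^5 s = 159 h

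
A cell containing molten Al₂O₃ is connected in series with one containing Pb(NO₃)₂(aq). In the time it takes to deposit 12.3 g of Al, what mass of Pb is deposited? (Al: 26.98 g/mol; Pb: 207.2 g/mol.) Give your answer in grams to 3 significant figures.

n(Al) = 12.3 / 26.98 = 0.4559 mol
Al³⁺ + 3e⁻ → Al, so n(e⁻) = 3 × 0.4559 = 1.368 mol
Since the cells are in series, n(e⁻) in the Pb cell is also 1.368 mol.
Pb²⁺ + 2e⁻ → Pb, so n(Pb) = 1.368 / 2 = 0.6840 mol
m(Pb) = 0.6840 × 207.2 = 142 g

142 g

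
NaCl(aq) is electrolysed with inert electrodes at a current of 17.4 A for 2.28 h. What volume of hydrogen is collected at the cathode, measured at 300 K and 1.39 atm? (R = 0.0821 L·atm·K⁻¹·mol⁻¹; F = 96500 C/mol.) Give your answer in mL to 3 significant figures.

13100 mL

Q = It = 17.4 × 8208 = 1.428×10^5 C
n(e⁻) = 1.428×10^5 / 96500 = 1.480 mol
2H⁺ + 2e⁻ → H₂, so n(H₂) = 1.480 / 2 = 0.7400 mol
V = nRT/P = 0.7400 × 0.0821 × 300 / 1.39 = 13.11 L
= 13100 mL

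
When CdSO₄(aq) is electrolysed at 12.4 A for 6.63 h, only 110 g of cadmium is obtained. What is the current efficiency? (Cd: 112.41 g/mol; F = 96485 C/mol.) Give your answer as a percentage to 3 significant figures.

63.8%

Q = 12.4 × 23868 = 2.960×10^5 C
n(e⁻) = 2.960×10^5 / 96485 = 3.068 mol
Cd²⁺ + 2e⁻ → Cd, so theoretical n(Cd) = 1.534 mol → 172.4 g
Efficiency = 110 / 172.4 = 0.6381 = 63.8%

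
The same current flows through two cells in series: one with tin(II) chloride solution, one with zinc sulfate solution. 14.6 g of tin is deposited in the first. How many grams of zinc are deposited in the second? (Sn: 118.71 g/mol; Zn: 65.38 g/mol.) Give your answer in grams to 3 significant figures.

8.04 g

n(Sn) = 14.6 / 118.71 = 0.1230 mol
Sn²⁺ + 2e⁻ → Sn, so n(e⁻) = 2 × 0.1230 = 0.2460 mol
The cells are in series, so the same charge (and hence the same n(e⁻) = 0.2460 mol) passes through both.
Zn²⁺ + 2e⁻ → Zn, so n(Zn) = 0.2460 / 2 = 0.1230 mol
m(Zn) = 0.1230 × 65.38 = 8.04 g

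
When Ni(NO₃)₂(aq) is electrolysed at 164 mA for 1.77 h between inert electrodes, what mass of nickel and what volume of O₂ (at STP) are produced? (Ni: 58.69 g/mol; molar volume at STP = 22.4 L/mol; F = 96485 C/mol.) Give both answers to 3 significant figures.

Q = 0.164 × 6372 = 1045 C; n(e⁻) = 1045 / 96485 = 0.01083 mol
Cathode: Ni²⁺ + 2e⁻ → Ni → n(Ni) = 0.01083/2 = 0.005415 mol → 0.318 g
Anode: 2H₂O → O₂ + 4H⁺ + 4e⁻ → n(O₂) = 0.01083/4 = 0.002708 mol → 0.0607 L

0.318 g Ni; 0.0607 L O₂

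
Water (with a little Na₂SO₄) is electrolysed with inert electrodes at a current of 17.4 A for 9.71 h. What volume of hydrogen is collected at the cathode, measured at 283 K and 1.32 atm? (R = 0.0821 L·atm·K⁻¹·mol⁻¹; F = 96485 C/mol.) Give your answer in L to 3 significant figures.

55.5 L

Q = It = 17.4 × 34956 = 6.082×10^5 C
n(e⁻) = Q/F = 6.082×10^5/96485 = 6.304 mol
2H⁺ + 2e⁻ → H₂, so n(H₂) = 6.304 / 2 = 3.152 mol
V = nRT/P = 3.152 × 0.0821 × 283 / 1.32 = 55.48 L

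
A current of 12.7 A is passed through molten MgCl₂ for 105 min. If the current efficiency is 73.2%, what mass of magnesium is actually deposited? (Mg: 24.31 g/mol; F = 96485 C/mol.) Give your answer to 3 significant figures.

7.38 g

Q = 12.7 × 6300 = 80010 C
n(e⁻) = 80010 / 96485 = 0.8292 mol
Mg²⁺ + 2e⁻ → Mg, so theoretical m(Mg) = 0.4146 × 24.31 = 10.08 g
Actual mass = 73.2% × 10.08 = 7.38 g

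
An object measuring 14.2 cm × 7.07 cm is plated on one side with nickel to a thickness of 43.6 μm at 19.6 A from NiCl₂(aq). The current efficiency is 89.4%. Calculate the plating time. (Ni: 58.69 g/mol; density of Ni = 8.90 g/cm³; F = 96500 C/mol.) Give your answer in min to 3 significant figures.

12.2 min

Plated area = 14.2 × 7.07 = 100.4 cm²
Volume = 100.4 × 43.6×10⁻⁴ cm = 0.4377 cm³
m(Ni) = 0.4377 × 8.90 = 3.896 g
n(Ni) = 3.896 / 58.69 = 0.06638 mol; n(e⁻) = 2 × 0.06638 = 0.1328 mol
Q = 0.1328 × 96500 / 0.894 = 14330 C
t = 14330 / 19.6 = 731.1 s = 12.2 min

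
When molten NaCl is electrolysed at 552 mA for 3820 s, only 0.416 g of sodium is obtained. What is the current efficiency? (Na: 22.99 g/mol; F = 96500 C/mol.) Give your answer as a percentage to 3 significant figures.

Q = 0.552 × 3820 = 2109 C
n(e⁻) = 2109 / 96500 = 0.02185 mol
Na⁺ + e⁻ → Na, so theoretical n(Na) = 0.02185 mol → 0.5023 g
Efficiency = 0.416 / 0.5023 = 0.8282 = 82.8%

82.8%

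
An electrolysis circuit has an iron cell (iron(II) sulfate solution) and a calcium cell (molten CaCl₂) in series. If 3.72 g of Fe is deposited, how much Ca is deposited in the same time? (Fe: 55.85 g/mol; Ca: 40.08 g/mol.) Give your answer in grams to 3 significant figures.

n(Fe) = 3.72 / 55.85 = 0.06661 mol
Fe²⁺ + 2e⁻ → Fe, so n(e⁻) = 2 × 0.06661 = 0.1332 mol
Since the cells are in series, n(e⁻) in the Ca cell is also 0.1332 mol.
Ca²⁺ + 2e⁻ → Ca, so n(Ca) = 0.1332 / 2 = 0.06660 mol
m(Ca) = 0.06660 × 40.08 = 2.67 g

2.67 g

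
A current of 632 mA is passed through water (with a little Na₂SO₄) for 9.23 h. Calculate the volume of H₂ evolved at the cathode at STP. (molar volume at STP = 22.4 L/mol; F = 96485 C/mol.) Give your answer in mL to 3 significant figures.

Charge passed = 0.632 × 33228 = 21000 C
n(e⁻) = 21000 / 96485 = 0.2177 mol
2H⁺ + 2e⁻ → H₂, so n(H₂) = 0.2177 / 2 = 0.1089 mol
V = 0.1089 × 22.4 = 2.439 L
= 2440 mL

2440 mL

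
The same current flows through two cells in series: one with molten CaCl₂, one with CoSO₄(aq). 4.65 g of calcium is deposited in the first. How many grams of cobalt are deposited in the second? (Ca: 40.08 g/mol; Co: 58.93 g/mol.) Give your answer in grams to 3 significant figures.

6.84 g

n(Ca) = 4.65 / 40.08 = 0.1160 mol
Ca²⁺ + 2e⁻ → Ca, so n(e⁻) = 2 × 0.1160 = 0.2320 mol
Since the cells are in series, n(e⁻) in the Co cell is also 0.2320 mol.
Co²⁺ + 2e⁻ → Co, so n(Co) = 0.2320 / 2 = 0.1160 mol
m(Co) = 0.1160 × 58.93 = 6.84 g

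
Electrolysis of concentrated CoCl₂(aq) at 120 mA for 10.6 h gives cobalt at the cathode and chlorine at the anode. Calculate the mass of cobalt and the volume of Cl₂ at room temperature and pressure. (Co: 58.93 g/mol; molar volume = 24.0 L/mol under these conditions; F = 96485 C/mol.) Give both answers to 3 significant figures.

Q = 0.120 × 38160 = 4579 C; n(e⁻) = 4579 / 96485 = 0.04746 mol
Cathode: Co²⁺ + 2e⁻ → Co → n(Co) = 0.04746/2 = 0.02373 mol → 1.40 g
Anode: 2Cl⁻ → Cl₂ + 2e⁻ → n(Cl₂) = 0.04746/2 = 0.02373 mol → 0.570 L

1.40 g Co; 0.570 L Cl₂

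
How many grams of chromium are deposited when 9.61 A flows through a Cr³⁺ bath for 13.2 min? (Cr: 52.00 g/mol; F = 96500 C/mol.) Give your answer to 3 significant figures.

1.37 g

Q = 9.61 A × 792 s = 7611 C
n(e⁻) = 7611 / 96500 = 0.07887 mol
Cr³⁺ + 3e⁻ → Cr, so n(Cr) = 0.07887 / 3 = 0.02629 mol
m = 0.02629 × 52.00 = 1.37 g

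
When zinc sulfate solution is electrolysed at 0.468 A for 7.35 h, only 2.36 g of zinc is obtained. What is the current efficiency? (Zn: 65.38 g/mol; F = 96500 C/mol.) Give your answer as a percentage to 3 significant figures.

56.3%

Q = 0.468 × 26460 = 12380 C
n(e⁻) = 12380 / 96500 = 0.1283 mol
Zn²⁺ + 2e⁻ → Zn, so theoretical n(Zn) = 0.06415 mol → 4.194 g
Efficiency = 2.36 / 4.194 = 0.5627 = 56.3%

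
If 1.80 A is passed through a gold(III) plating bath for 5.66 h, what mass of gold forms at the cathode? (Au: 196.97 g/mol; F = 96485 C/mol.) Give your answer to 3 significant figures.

25.0 g

Q = It = 1.80 × 20376 = 36680 C
n(e⁻) = Q/F = 36680/96485 = 0.3802 mol
Au³⁺ + 3e⁻ → Au, so n(Au) = 0.3802 / 3 = 0.1267 mol
m = 0.1267 × 196.97 = 25.0 g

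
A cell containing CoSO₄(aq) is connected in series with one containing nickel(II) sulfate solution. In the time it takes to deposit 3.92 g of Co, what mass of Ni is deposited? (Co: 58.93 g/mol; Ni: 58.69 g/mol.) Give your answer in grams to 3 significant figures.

3.90 g

n(Co) = 3.92 / 58.93 = 0.06652 mol
Co²⁺ + 2e⁻ → Co, so n(e⁻) = 2 × 0.06652 = 0.1330 mol
Same current for the same time ⇒ same n(e⁻) = 0.1330 mol in both cells.
Ni²⁺ + 2e⁻ → Ni, so n(Ni) = 0.1330 / 2 = 0.06650 mol
m(Ni) = 0.06650 × 58.69 = 3.90 g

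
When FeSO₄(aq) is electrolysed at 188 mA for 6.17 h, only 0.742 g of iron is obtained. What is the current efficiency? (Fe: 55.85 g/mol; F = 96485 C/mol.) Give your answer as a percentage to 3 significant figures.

61.4%

Q = 0.188 × 22212 = 4176 C
n(e⁻) = 4176 / 96485 = 0.04328 mol
Fe²⁺ + 2e⁻ → Fe, so theoretical n(Fe) = 0.02164 mol → 1.209 g
Efficiency = 0.742 / 1.209 = 0.6137 = 61.4%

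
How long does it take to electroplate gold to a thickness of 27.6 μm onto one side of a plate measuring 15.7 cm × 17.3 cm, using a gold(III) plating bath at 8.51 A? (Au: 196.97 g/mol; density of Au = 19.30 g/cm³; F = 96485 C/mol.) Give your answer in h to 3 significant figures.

Plated area = 15.7 × 17.3 = 271.6 cm²
Volume = 271.6 × 27.6×10⁻⁴ cm = 0.7496 cm³
m(Au) = 0.7496 × 19.30 = 14.47 g
n(Au) = 14.47 / 196.97 = 0.07346 mol; n(e⁻) = 3 × 0.07346 = 0.2204 mol
Q = 0.2204 × 96485 = 21270 C
t = 21270 / 8.51 = 2499 s = 0.694 h

0.694 h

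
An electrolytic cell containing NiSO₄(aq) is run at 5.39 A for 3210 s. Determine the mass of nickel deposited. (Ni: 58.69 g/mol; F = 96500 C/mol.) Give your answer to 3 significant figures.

5.26 g

Q = It = 5.39 × 3210 = 17300 C
n(e⁻) = Q/F = 17300/96500 = 0.1793 mol
Ni²⁺ + 2e⁻ → Ni, so n(Ni) = 0.1793 / 2 = 0.08965 mol
m = 0.08965 × 58.69 = 5.26 g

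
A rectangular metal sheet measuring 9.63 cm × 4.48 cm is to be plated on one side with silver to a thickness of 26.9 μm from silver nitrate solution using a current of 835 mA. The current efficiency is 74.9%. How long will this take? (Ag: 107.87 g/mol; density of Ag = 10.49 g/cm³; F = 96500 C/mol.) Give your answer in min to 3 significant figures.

29.0 min

Plated area = 9.63 × 4.48 = 43.14 cm²
Volume = 43.14 × 26.9×10⁻⁴ cm = 0.1160 cm³
m(Ag) = 0.1160 × 10.49 = 1.217 g
n(Ag) = 1.217 / 107.87 = 0.01128 mol; n(e⁻) = 0.01128 mol
Q = 0.01128 × 96500 / 0.749 = 1453 C
t = 1453 / 0.835 = 1740 s = 29.0 min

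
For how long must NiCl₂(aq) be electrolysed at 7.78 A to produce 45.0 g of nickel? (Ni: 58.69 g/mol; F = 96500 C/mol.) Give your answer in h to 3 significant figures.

5.28 h

n(Ni) = 45.0 / 58.69 = 0.7667 mol
Ni²⁺ + 2e⁻ → Ni, so n(e⁻) = 2 × 0.7667 = 1.533 mol
Q = 1.533 × 96500 = 1.479×10^5 C
t = Q / I = 1.479×10^5 / 7.78 = 19010 s = 5.28 h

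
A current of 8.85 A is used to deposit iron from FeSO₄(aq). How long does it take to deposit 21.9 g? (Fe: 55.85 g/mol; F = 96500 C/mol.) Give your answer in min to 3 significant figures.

n(Fe) = 21.9 / 55.85 = 0.3921 mol
Fe²⁺ + 2e⁻ → Fe, so n(e⁻) = 2 × 0.3921 = 0.7842 mol
Q = 0.7842 × 96500 = 75680 C
t = Q / I = 75680 / 8.85 = 8551 s = 143 min

143 min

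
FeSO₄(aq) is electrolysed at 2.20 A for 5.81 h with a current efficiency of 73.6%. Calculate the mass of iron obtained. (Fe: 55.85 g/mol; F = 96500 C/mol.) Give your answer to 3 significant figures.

9.80 g

Q = 2.20 × 20916 = 46020 C
n(e⁻) = 46020 / 96500 = 0.4769 mol
Fe²⁺ + 2e⁻ → Fe, so theoretical m(Fe) = 0.2385 × 55.85 = 13.32 g
Actual mass = 73.6% × 13.32 = 9.80 g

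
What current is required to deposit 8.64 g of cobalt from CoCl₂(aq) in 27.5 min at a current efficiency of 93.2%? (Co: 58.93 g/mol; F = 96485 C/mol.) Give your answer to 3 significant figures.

n(Co) = 8.64 / 58.93 = 0.1466 mol
Co²⁺ + 2e⁻ → Co, so n(e⁻) = 2 × 0.1466 = 0.2932 mol
Q = 0.2932 × 96485 / 0.932 = 30350 C
I = Q / t = 30350 / 1650 s = 18.4 A

18.4 A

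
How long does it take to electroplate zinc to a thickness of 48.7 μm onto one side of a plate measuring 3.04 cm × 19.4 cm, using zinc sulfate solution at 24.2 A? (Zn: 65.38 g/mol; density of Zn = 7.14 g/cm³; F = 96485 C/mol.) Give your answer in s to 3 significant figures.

250 s

Plated area = 3.04 × 19.4 = 58.98 cm²
Volume = 58.98 × 48.7×10⁻⁴ cm = 0.2872 cm³
m(Zn) = 0.2872 × 7.14 = 2.051 g
n(Zn) = 2.051 / 65.38 = 0.03137 mol; n(e⁻) = 2 × 0.03137 = 0.06274 mol
Q = 0.06274 × 96485 = 6053 C
t = 6053 / 24.2 = 250.1 s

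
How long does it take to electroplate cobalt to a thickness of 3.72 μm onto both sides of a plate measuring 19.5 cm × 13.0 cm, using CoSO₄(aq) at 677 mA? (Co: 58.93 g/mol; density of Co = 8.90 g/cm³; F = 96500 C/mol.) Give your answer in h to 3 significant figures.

Plated area = 2 × 19.5 × 13.0 = 507.0 cm²
Volume = 507.0 × 3.72×10⁻⁴ cm = 0.1886 cm³
m(Co) = 0.1886 × 8.90 = 1.679 g
n(Co) = 1.679 / 58.93 = 0.02849 mol; n(e⁻) = 2 × 0.02849 = 0.05698 mol
Q = 0.05698 × 96500 = 5499 C
t = 5499 / 0.677 = 8123 s = 2.26 h

2.26 h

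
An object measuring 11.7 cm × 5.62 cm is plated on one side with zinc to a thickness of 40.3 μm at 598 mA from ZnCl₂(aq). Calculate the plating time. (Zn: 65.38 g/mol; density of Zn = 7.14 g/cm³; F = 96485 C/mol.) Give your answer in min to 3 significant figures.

Plated area = 11.7 × 5.62 = 65.75 cm²
Volume = 65.75 × 40.3×10⁻⁴ cm = 0.2650 cm³
m(Zn) = 0.2650 × 7.14 = 1.892 g
n(Zn) = 1.892 / 65.38 = 0.02894 mol; n(e⁻) = 2 × 0.02894 = 0.05788 mol
Q = 0.05788 × 96485 = 5585 C
t = 5585 / 0.598 = 9339 s = 156 min

156 min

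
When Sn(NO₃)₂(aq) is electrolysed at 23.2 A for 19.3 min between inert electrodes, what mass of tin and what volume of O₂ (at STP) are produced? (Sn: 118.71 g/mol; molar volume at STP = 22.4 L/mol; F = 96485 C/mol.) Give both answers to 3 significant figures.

16.5 g Sn; 1.56 L O₂

Q = 23.2 × 1158 = 26870 C; n(e⁻) = 26870 / 96485 = 0.2785 mol
Cathode: Sn²⁺ + 2e⁻ → Sn → n(Sn) = 0.2785/2 = 0.1393 mol → 16.5 g
Anode: 2H₂O → O₂ + 4H⁺ + 4e⁻ → n(O₂) = 0.2785/4 = 0.06963 mol → 1.56 L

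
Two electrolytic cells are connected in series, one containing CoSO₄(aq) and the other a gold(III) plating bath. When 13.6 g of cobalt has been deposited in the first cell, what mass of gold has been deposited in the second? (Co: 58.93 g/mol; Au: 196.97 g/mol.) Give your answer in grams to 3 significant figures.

n(Co) = 13.6 / 58.93 = 0.2308 mol
Co²⁺ + 2e⁻ → Co, so n(e⁻) = 2 × 0.2308 = 0.4616 mol
Same current for the same time ⇒ same n(e⁻) = 0.4616 mol in both cells.
Au³⁺ + 3e⁻ → Au, so n(Au) = 0.4616 / 3 = 0.1539 mol
m(Au) = 0.1539 × 196.97 = 30.3 g

30.3 g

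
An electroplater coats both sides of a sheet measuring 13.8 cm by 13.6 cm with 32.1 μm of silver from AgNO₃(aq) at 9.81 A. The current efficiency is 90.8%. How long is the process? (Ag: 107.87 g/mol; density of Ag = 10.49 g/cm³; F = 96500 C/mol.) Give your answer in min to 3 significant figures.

Plated area = 2 × 13.8 × 13.6 = 375.4 cm²
Volume = 375.4 × 32.1×10⁻⁴ cm = 1.205 cm³
m(Ag) = 1.205 × 10.49 = 12.64 g
n(Ag) = 12.64 / 107.87 = 0.1172 mol; n(e⁻) = 0.1172 mol
Q = 0.1172 × 96500 / 0.908 = 12460 C
t = 12460 / 9.81 = 1270 s = 21.2 min

21.2 min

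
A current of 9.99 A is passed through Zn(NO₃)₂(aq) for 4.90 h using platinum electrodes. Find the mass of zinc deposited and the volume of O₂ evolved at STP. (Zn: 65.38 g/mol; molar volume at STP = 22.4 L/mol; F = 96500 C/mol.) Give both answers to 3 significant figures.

59.7 g Zn; 10.2 L O₂

Q = 9.99 × 17640 = 1.762×10^5 C; n(e⁻) = 1.762×10^5 / 96500 = 1.826 mol
Cathode: Zn²⁺ + 2e⁻ → Zn → n(Zn) = 1.826/2 = 0.9130 mol → 59.7 g
Anode: 2H₂O → O₂ + 4H⁺ + 4e⁻ → n(O₂) = 1.826/4 = 0.4565 mol → 10.2 L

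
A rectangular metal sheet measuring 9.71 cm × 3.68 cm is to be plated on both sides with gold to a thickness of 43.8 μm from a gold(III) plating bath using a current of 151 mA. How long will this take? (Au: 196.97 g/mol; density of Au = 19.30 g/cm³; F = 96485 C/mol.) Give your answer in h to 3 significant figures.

16.3 h

Plated area = 2 × 9.71 × 3.68 = 71.47 cm²
Volume = 71.47 × 43.8×10⁻⁴ cm = 0.3130 cm³
m(Au) = 0.3130 × 19.30 = 6.041 g
n(Au) = 6.041 / 196.97 = 0.03067 mol; n(e⁻) = 3 × 0.03067 = 0.09201 mol
Q = 0.09201 × 96485 = 8878 C
t = 8878 / 0.151 = 58790 s = 16.3 h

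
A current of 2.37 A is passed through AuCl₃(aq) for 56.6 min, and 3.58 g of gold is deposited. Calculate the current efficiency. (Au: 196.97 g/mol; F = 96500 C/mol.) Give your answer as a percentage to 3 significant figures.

65.4%

Q = 2.37 × 3396 = 8049 C
n(e⁻) = 8049 / 96500 = 0.08341 mol
Au³⁺ + 3e⁻ → Au, so theoretical n(Au) = 0.02780 mol → 5.476 g
Efficiency = 3.58 / 5.476 = 0.6538 = 65.4%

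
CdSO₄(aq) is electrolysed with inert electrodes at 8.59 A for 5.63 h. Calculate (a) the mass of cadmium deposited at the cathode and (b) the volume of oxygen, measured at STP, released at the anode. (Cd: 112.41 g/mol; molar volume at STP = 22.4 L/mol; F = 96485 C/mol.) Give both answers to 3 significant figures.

Q = 8.59 × 20268 = 1.741×10^5 C; n(e⁻) = 1.741×10^5 / 96485 = 1.804 mol
Cathode: Cd²⁺ + 2e⁻ → Cd → n(Cd) = 1.804/2 = 0.9020 mol → 101 g
Anode: 2H₂O → O₂ + 4H⁺ + 4e⁻ → n(O₂) = 1.804/4 = 0.4510 mol → 10.1 L

101 g Cd; 10.1 L O₂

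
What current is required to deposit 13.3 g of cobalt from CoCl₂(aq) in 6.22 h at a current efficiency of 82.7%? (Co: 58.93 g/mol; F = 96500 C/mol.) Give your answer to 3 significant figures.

2.35 A

n(Co) = 13.3 / 58.93 = 0.2257 mol
Co²⁺ + 2e⁻ → Co, so n(e⁻) = 2 × 0.2257 = 0.4514 mol
Q = 0.4514 × 96500 / 0.827 = 52670 C
I = Q / t = 52670 / 22392 s = 2.35 A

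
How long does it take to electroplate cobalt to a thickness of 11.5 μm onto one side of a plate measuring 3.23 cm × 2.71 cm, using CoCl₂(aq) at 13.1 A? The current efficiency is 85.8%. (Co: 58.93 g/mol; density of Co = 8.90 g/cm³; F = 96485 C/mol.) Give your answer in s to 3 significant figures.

Plated area = 3.23 × 2.71 = 8.753 cm²
Volume = 8.753 × 11.5×10⁻⁴ cm = 0.01007 cm³
m(Co) = 0.01007 × 8.90 = 0.08962 g
n(Co) = 0.08962 / 58.93 = 0.001521 mol; n(e⁻) = 2 × 0.001521 = 0.003042 mol
Q = 0.003042 × 96485 / 0.858 = 342.1 C
t = 342.1 / 13.1 = 26.11 s

26.1 s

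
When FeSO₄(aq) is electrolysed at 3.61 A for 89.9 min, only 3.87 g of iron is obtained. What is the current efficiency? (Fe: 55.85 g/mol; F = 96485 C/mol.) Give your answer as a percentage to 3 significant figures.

Q = 3.61 × 5394 = 19470 C
n(e⁻) = 19470 / 96485 = 0.2018 mol
Fe²⁺ + 2e⁻ → Fe, so theoretical n(Fe) = 0.1009 mol → 5.635 g
Efficiency = 3.87 / 5.635 = 0.6868 = 68.7%

68.7%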